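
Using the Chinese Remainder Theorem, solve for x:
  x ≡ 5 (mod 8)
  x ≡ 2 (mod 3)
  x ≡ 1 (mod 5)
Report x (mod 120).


Moduli 8, 3, 5 are pairwise coprime; by CRT there is a unique solution modulo M = 8 · 3 · 5 = 120.
Solve pairwise, accumulating the modulus:
  Start with x ≡ 5 (mod 8).
  Combine with x ≡ 2 (mod 3): since gcd(8, 3) = 1, we get a unique residue mod 24.
    Write x = 5 + 8·t and substitute into x ≡ 2 (mod 3): 8·t ≡ 2 − 5 = -3 (mod 3).
    Reduce coefficients mod 3: 2·t ≡ 0 (mod 3).
    The inverse of 2 mod 3 is 2 (since 2·2 = 4 = 1·3 + 1), so t ≡ 2·0 = 0 ≡ 0 (mod 3).
    Then x = 5 + 8·0 = 5, valid modulo lcm(8, 3) = 24: x ≡ 5 (mod 24).
  Combine with x ≡ 1 (mod 5): since gcd(24, 5) = 1, we get a unique residue mod 120.
    Write x = 5 + 24·t and substitute into x ≡ 1 (mod 5): 24·t ≡ 1 − 5 = -4 (mod 5).
    Reduce coefficients mod 5: 4·t ≡ 1 (mod 5).
    The inverse of 4 mod 5 is 4 (since 4·4 = 16 = 3·5 + 1), so t ≡ 4·1 = 4 ≡ 4 (mod 5).
    Then x = 5 + 24·4 = 101, valid modulo lcm(24, 5) = 120: x ≡ 101 (mod 120).
Verify: 101 mod 8 = 5 ✓, 101 mod 3 = 2 ✓, 101 mod 5 = 1 ✓.

x ≡ 101 (mod 120).


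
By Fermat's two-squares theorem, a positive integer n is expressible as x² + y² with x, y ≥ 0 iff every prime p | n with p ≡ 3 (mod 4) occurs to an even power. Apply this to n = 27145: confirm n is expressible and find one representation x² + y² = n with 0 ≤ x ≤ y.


Step 1: Factor n = 27145 = 5 · 61 · 89.
Step 2: Check the mod-4 condition on each prime factor: 5 ≡ 1 (mod 4), exponent 1; 61 ≡ 1 (mod 4), exponent 1; 89 ≡ 1 (mod 4), exponent 1.
All primes ≡ 3 (mod 4) appear to even exponent (or don't appear), so by the two-squares theorem n IS expressible as a sum of two squares.
Step 3: Build a representation. Here n = 5 · 61 · 89 is a product of primes ≡ 1 (mod 4). Each prime p ≡ 1 (mod 4) is itself a sum of two squares; find a² by testing p − a² for a perfect square:
  5: 5 − 1² = 4 = 2² ⇒ 5 = 1² + 2².
  61: 61 − 1² = 60, 61 − 2² = 57, 61 − 3² = 52, 61 − 4² = 45, 61 − 5² = 36 = 6² ⇒ 61 = 5² + 6².
  89: 89 − 1² = 88, 89 − 2² = 85, 89 − 3² = 80, 89 − 4² = 73, 89 − 5² = 64 = 8² ⇒ 89 = 5² + 8².
  Combine using the Brahmagupta–Fibonacci identity (a² + b²)(c² + d²) = (ac − bd)² + (ad + bc)² = (ac + bd)² + (ad − bc)²:
  5 · 61 = 305: from (1² + 2²)(5² + 6²), take (1·5 − 2·6, 1·6 + 2·5) = (5 − 12, 6 + 10) = (-7, 16); dropping signs (only squares matter) gives (7, 16); check 7² + 16² = 49 + 256 = 305 ✓.
  305 · 89 = 27145: from (7² + 16²)(5² + 8²), take (7·5 − 16·8, 7·8 + 16·5) = (35 − 128, 56 + 80) = (-93, 136); dropping signs (only squares matter) gives (93, 136); check 93² + 136² = 8649 + 18496 = 27145 ✓.
Step 4: Order so x ≤ y and verify: 93² + 136² = 8649 + 18496 = 27145 = n. ✓

n = 27145 = 93² + 136² (one valid representation with x ≤ y).


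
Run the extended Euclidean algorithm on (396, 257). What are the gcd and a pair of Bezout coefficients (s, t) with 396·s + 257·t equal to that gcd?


Euclidean algorithm on (396, 257) — divide until remainder is 0:
  396 = 1 · 257 + 139
  257 = 1 · 139 + 118
  139 = 1 · 118 + 21
  118 = 5 · 21 + 13
  21 = 1 · 13 + 8
  13 = 1 · 8 + 5
  8 = 1 · 5 + 3
  5 = 1 · 3 + 2
  3 = 1 · 2 + 1
  2 = 2 · 1 + 0
gcd(396, 257) = 1.
Track Bezout coefficients alongside the remainders: start with r₀ = 396 = a·1 + b·0 (s = 1, t = 0) and r₁ = 257 = a·0 + b·1 (s = 0, t = 1); each new remainder r_{k+1} = r_{k-1} − q_k·r_k inherits s_{k+1} = s_{k-1} − q_k·s_k, t_{k+1} = t_{k-1} − q_k·t_k, so r_k = a·s_k + b·t_k at every step:
  q = 1: r = 139, s = 1 − 1·0 = 1, t = 0 − 1·1 = -1  (check: 396·1 + 257·(-1) = 139)
  q = 1: r = 118, s = 0 − 1·1 = -1, t = 1 − 1·(-1) = 2  (check: 396·(-1) + 257·2 = 118)
  q = 1: r = 21, s = 1 − 1·(-1) = 2, t = -1 − 1·2 = -3  (check: 396·2 + 257·(-3) = 21)
  q = 5: r = 13, s = -1 − 5·2 = -11, t = 2 − 5·(-3) = 17  (check: 396·(-11) + 257·17 = 13)
  q = 1: r = 8, s = 2 − 1·(-11) = 13, t = -3 − 1·17 = -20  (check: 396·13 + 257·(-20) = 8)
  q = 1: r = 5, s = -11 − 1·13 = -24, t = 17 − 1·(-20) = 37  (check: 396·(-24) + 257·37 = 5)
  q = 1: r = 3, s = 13 − 1·(-24) = 37, t = -20 − 1·37 = -57  (check: 396·37 + 257·(-57) = 3)
  q = 1: r = 2, s = -24 − 1·37 = -61, t = 37 − 1·(-57) = 94  (check: 396·(-61) + 257·94 = 2)
  q = 1: r = 1, s = 37 − 1·(-61) = 98, t = -57 − 1·94 = -151  (check: 396·98 + 257·(-151) = 1)
The row with r = 1 (the gcd) gives the Bezout coefficients s = 98, t = -151.
Result: 396 · (98) + 257 · (-151) = 1.

gcd(396, 257) = 1; s = 98, t = -151 (check: 396·98 + 257·(-151) = 1).


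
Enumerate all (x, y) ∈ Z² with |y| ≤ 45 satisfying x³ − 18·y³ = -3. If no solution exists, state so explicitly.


The equation is x³ - 18y³ = -3. For fixed y, x³ = 18·y³ − 3, so a solution requires the RHS to be a perfect cube.
Strategy: iterate y from -45 to 45, compute RHS = 18·y³ − 3, and check whether it is a (positive or negative) perfect cube.
Check small values of y:
  y = 0: RHS = -3 is not a perfect cube.
  y = 1: RHS = 15 is not a perfect cube.
  y = -1: RHS = -21 is not a perfect cube.
  y = 2: RHS = 141 is not a perfect cube.
  y = -2: RHS = -147 is not a perfect cube.
  y = 3: RHS = 483 is not a perfect cube.
  y = -3: RHS = -489 is not a perfect cube.
Continuing the search up to |y| = 45 finds no solutions either.
No (x, y) in the scanned range satisfies the equation.

No integer solutions with |y| ≤ 45.


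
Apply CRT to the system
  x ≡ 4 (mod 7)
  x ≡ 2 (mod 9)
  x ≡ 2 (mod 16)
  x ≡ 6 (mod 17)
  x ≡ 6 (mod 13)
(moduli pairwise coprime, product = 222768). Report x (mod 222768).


Product of moduli M = 7 · 9 · 16 · 17 · 13 = 222768.
Merge one congruence at a time:
  Start: x ≡ 4 (mod 7).
  Combine with x ≡ 2 (mod 9); new modulus lcm = 63.
    Write x = 4 + 7·t and substitute into x ≡ 2 (mod 9): 7·t ≡ 2 − 4 = -2 (mod 9).
    Reduce coefficients mod 9: 7·t ≡ 7 (mod 9).
    The inverse of 7 mod 9 is 4 (since 7·4 = 28 = 3·9 + 1), so t ≡ 4·7 = 28 ≡ 1 (mod 9).
    Then x = 4 + 7·1 = 11, valid modulo lcm(7, 9) = 63: x ≡ 11 (mod 63).
  Combine with x ≡ 2 (mod 16); new modulus lcm = 1008.
    Write x = 11 + 63·t and substitute into x ≡ 2 (mod 16): 63·t ≡ 2 − 11 = -9 (mod 16).
    Reduce coefficients mod 16: 15·t ≡ 7 (mod 16).
    The inverse of 15 mod 16 is 15 (since 15·15 = 225 = 14·16 + 1), so t ≡ 15·7 = 105 ≡ 9 (mod 16).
    Then x = 11 + 63·9 = 578, valid modulo lcm(63, 16) = 1008: x ≡ 578 (mod 1008).
  Combine with x ≡ 6 (mod 17); new modulus lcm = 17136.
    Write x = 578 + 1008·t and substitute into x ≡ 6 (mod 17): 1008·t ≡ 6 − 578 = -572 (mod 17).
    Reduce coefficients mod 17: 5·t ≡ 6 (mod 17).
    The inverse of 5 mod 17 is 7 (since 5·7 = 35 = 2·17 + 1), so t ≡ 7·6 = 42 ≡ 8 (mod 17).
    Then x = 578 + 1008·8 = 8642, valid modulo lcm(1008, 17) = 17136: x ≡ 8642 (mod 17136).
  Combine with x ≡ 6 (mod 13); new modulus lcm = 222768.
    Write x = 8642 + 17136·t and substitute into x ≡ 6 (mod 13): 17136·t ≡ 6 − 8642 = -8636 (mod 13).
    Reduce coefficients mod 13: 2·t ≡ 9 (mod 13).
    The inverse of 2 mod 13 is 7 (since 2·7 = 14 = 1·13 + 1), so t ≡ 7·9 = 63 ≡ 11 (mod 13).
    Then x = 8642 + 17136·11 = 197138, valid modulo lcm(17136, 13) = 222768: x ≡ 197138 (mod 222768).
Verify against each original: 197138 mod 7 = 4, 197138 mod 9 = 2, 197138 mod 16 = 2, 197138 mod 17 = 6, 197138 mod 13 = 6.

x ≡ 197138 (mod 222768).


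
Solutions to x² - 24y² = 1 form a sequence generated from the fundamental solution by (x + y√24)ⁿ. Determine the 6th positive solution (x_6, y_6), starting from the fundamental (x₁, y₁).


Step 1: Find the fundamental solution (x₁, y₁) of x² - 24y² = 1.
  Expand √24 as a continued fraction. a₀ = ⌊√24⌋ = 4; iterate m_{k+1} = d_k·a_k − m_k, d_{k+1} = (24 − m_{k+1}²)/d_k, a_{k+1} = ⌊(a₀ + m_{k+1})/d_{k+1}⌋ (starting m₀ = 0, d₀ = 1), with convergents p_k = a_k·p_{k-1} + p_{k-2}, q_k = a_k·q_{k-1} + q_{k-2} (p₋₁ = 1, q₋₁ = 0):
  k = 0: a₀ = 4; p₀/q₀ = 4/1; p₀² − 24·q₀² = 16 − 24 = -8.
  k = 1: m = 4, d = 8, a = ⌊(4 + 4)/8⌋ = 1; p/q = (1·4 + 1)/(1·1 + 0) = 5/1; p² − 24·q² = 25 − 24 = 1.
  The first convergent with p² − 24·q² = 1 gives the fundamental solution (x₁, y₁) = (5, 1).
Step 2: Apply the recurrence (x_{n+1}, y_{n+1}) = (x₁x_n + 24y₁y_n, x₁y_n + y₁x_n) repeatedly.
  From (x_1, y_1) = (5, 1): x_2 = 5·5 + 24·1·1 = 49; y_2 = 5·1 + 1·5 = 10.
  From (x_2, y_2) = (49, 10): x_3 = 5·49 + 24·1·10 = 485; y_3 = 5·10 + 1·49 = 99.
  From (x_3, y_3) = (485, 99): x_4 = 5·485 + 24·1·99 = 4801; y_4 = 5·99 + 1·485 = 980.
  From (x_4, y_4) = (4801, 980): x_5 = 5·4801 + 24·1·980 = 47525; y_5 = 5·980 + 1·4801 = 9701.
  From (x_5, y_5) = (47525, 9701): x_6 = 5·47525 + 24·1·9701 = 470449; y_6 = 5·9701 + 1·47525 = 96030.
Step 3: Verify x_6² - 24·y_6² = 221322261601 - 221322261600 = 1 (should be 1). ✓

(x_1, y_1) = (5, 1); (x_6, y_6) = (470449, 96030).


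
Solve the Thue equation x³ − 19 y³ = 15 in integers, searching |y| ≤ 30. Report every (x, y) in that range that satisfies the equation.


The equation is x³ - 19y³ = 15. For fixed y, x³ = 19·y³ + 15, so a solution requires the RHS to be a perfect cube.
Strategy: iterate y from -30 to 30, compute RHS = 19·y³ + 15, and check whether it is a (positive or negative) perfect cube.
Check small values of y:
  y = 0: RHS = 15 is not a perfect cube.
  y = 1: RHS = 34 is not a perfect cube.
  y = -1: RHS = -4 is not a perfect cube.
  y = 2: RHS = 167 is not a perfect cube.
  y = -2: RHS = -137 is not a perfect cube.
  y = 3: RHS = 528 is not a perfect cube.
  y = -3: RHS = -498 is not a perfect cube.
Continuing the search up to |y| = 30 finds no solutions either.
No (x, y) in the scanned range satisfies the equation.

No integer solutions with |y| ≤ 30.


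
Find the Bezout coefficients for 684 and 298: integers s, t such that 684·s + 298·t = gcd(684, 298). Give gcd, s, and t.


Euclidean algorithm on (684, 298) — divide until remainder is 0:
  684 = 2 · 298 + 88
  298 = 3 · 88 + 34
  88 = 2 · 34 + 20
  34 = 1 · 20 + 14
  20 = 1 · 14 + 6
  14 = 2 · 6 + 2
  6 = 3 · 2 + 0
gcd(684, 298) = 2.
Track Bezout coefficients alongside the remainders: start with r₀ = 684 = a·1 + b·0 (s = 1, t = 0) and r₁ = 298 = a·0 + b·1 (s = 0, t = 1); each new remainder r_{k+1} = r_{k-1} − q_k·r_k inherits s_{k+1} = s_{k-1} − q_k·s_k, t_{k+1} = t_{k-1} − q_k·t_k, so r_k = a·s_k + b·t_k at every step:
  q = 2: r = 88, s = 1 − 2·0 = 1, t = 0 − 2·1 = -2  (check: 684·1 + 298·(-2) = 88)
  q = 3: r = 34, s = 0 − 3·1 = -3, t = 1 − 3·(-2) = 7  (check: 684·(-3) + 298·7 = 34)
  q = 2: r = 20, s = 1 − 2·(-3) = 7, t = -2 − 2·7 = -16  (check: 684·7 + 298·(-16) = 20)
  q = 1: r = 14, s = -3 − 1·7 = -10, t = 7 − 1·(-16) = 23  (check: 684·(-10) + 298·23 = 14)
  q = 1: r = 6, s = 7 − 1·(-10) = 17, t = -16 − 1·23 = -39  (check: 684·17 + 298·(-39) = 6)
  q = 2: r = 2, s = -10 − 2·17 = -44, t = 23 − 2·(-39) = 101  (check: 684·(-44) + 298·101 = 2)
The row with r = 2 (the gcd) gives the Bezout coefficients s = -44, t = 101.
Result: 684 · (-44) + 298 · (101) = 2.

gcd(684, 298) = 2; s = -44, t = 101 (check: 684·(-44) + 298·101 = 2).


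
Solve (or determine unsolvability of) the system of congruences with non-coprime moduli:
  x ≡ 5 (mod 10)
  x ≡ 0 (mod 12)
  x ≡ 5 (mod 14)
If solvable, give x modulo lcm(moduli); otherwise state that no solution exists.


Moduli 10, 12, 14 are not pairwise coprime, so CRT works modulo lcm(m_i) when all pairwise compatibility conditions hold.
Pairwise compatibility: gcd(m_i, m_j) must divide a_i - a_j for every pair.
Merge one congruence at a time:
  Start: x ≡ 5 (mod 10).
  Combine with x ≡ 0 (mod 12): gcd(10, 12) = 2, and 0 - 5 = -5 is NOT divisible by 2.
    ⇒ system is inconsistent (no integer solution).

No solution (the system is inconsistent).


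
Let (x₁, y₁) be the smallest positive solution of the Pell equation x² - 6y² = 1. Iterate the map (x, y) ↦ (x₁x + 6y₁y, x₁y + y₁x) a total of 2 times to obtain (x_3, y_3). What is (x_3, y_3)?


Step 1: Find the fundamental solution (x₁, y₁) of x² - 6y² = 1.
  Expand √6 as a continued fraction. a₀ = ⌊√6⌋ = 2; iterate m_{k+1} = d_k·a_k − m_k, d_{k+1} = (6 − m_{k+1}²)/d_k, a_{k+1} = ⌊(a₀ + m_{k+1})/d_{k+1}⌋ (starting m₀ = 0, d₀ = 1), with convergents p_k = a_k·p_{k-1} + p_{k-2}, q_k = a_k·q_{k-1} + q_{k-2} (p₋₁ = 1, q₋₁ = 0):
  k = 0: a₀ = 2; p₀/q₀ = 2/1; p₀² − 6·q₀² = 4 − 6 = -2.
  k = 1: m = 2, d = 2, a = ⌊(2 + 2)/2⌋ = 2; p/q = (2·2 + 1)/(2·1 + 0) = 5/2; p² − 6·q² = 25 − 24 = 1.
  The first convergent with p² − 6·q² = 1 gives the fundamental solution (x₁, y₁) = (5, 2).
Step 2: Apply the recurrence (x_{n+1}, y_{n+1}) = (x₁x_n + 6y₁y_n, x₁y_n + y₁x_n) repeatedly.
  From (x_1, y_1) = (5, 2): x_2 = 5·5 + 6·2·2 = 49; y_2 = 5·2 + 2·5 = 20.
  From (x_2, y_2) = (49, 20): x_3 = 5·49 + 6·2·20 = 485; y_3 = 5·20 + 2·49 = 198.
Step 3: Verify x_3² - 6·y_3² = 235225 - 235224 = 1 (should be 1). ✓

(x_1, y_1) = (5, 2); (x_3, y_3) = (485, 198).


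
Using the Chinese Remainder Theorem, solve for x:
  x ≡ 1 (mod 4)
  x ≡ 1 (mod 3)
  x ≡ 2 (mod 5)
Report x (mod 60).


Moduli 4, 3, 5 are pairwise coprime; by CRT there is a unique solution modulo M = 4 · 3 · 5 = 60.
Solve pairwise, accumulating the modulus:
  Start with x ≡ 1 (mod 4).
  Combine with x ≡ 1 (mod 3): since gcd(4, 3) = 1, we get a unique residue mod 12.
    Write x = 1 + 4·t and substitute into x ≡ 1 (mod 3): 4·t ≡ 1 − 1 = 0 (mod 3).
    Reduce coefficients mod 3: 1·t ≡ 0 (mod 3).
    So t ≡ 0 (mod 3).
    Then x = 1 + 4·0 = 1, valid modulo lcm(4, 3) = 12: x ≡ 1 (mod 12).
  Combine with x ≡ 2 (mod 5): since gcd(12, 5) = 1, we get a unique residue mod 60.
    Write x = 1 + 12·t and substitute into x ≡ 2 (mod 5): 12·t ≡ 2 − 1 = 1 (mod 5).
    Reduce coefficients mod 5: 2·t ≡ 1 (mod 5).
    The inverse of 2 mod 5 is 3 (since 2·3 = 6 = 1·5 + 1), so t ≡ 3·1 = 3 ≡ 3 (mod 5).
    Then x = 1 + 12·3 = 37, valid modulo lcm(12, 5) = 60: x ≡ 37 (mod 60).
Verify: 37 mod 4 = 1 ✓, 37 mod 3 = 1 ✓, 37 mod 5 = 2 ✓.

x ≡ 37 (mod 60).


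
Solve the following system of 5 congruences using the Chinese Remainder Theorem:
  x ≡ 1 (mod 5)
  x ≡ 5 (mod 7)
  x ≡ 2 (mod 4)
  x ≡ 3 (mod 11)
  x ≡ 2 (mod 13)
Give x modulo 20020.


Product of moduli M = 5 · 7 · 4 · 11 · 13 = 20020.
Merge one congruence at a time:
  Start: x ≡ 1 (mod 5).
  Combine with x ≡ 5 (mod 7); new modulus lcm = 35.
    Write x = 1 + 5·t and substitute into x ≡ 5 (mod 7): 5·t ≡ 5 − 1 = 4 (mod 7).
    The inverse of 5 mod 7 is 3 (since 5·3 = 15 = 2·7 + 1), so t ≡ 3·4 = 12 ≡ 5 (mod 7).
    Then x = 1 + 5·5 = 26, valid modulo lcm(5, 7) = 35: x ≡ 26 (mod 35).
  Combine with x ≡ 2 (mod 4); new modulus lcm = 140.
    Write x = 26 + 35·t and substitute into x ≡ 2 (mod 4): 35·t ≡ 2 − 26 = -24 (mod 4).
    Reduce coefficients mod 4: 3·t ≡ 0 (mod 4).
    The inverse of 3 mod 4 is 3 (since 3·3 = 9 = 2·4 + 1), so t ≡ 3·0 = 0 ≡ 0 (mod 4).
    Then x = 26 + 35·0 = 26, valid modulo lcm(35, 4) = 140: x ≡ 26 (mod 140).
  Combine with x ≡ 3 (mod 11); new modulus lcm = 1540.
    Write x = 26 + 140·t and substitute into x ≡ 3 (mod 11): 140·t ≡ 3 − 26 = -23 (mod 11).
    Reduce coefficients mod 11: 8·t ≡ 10 (mod 11).
    The inverse of 8 mod 11 is 7 (since 8·7 = 56 = 5·11 + 1), so t ≡ 7·10 = 70 ≡ 4 (mod 11).
    Then x = 26 + 140·4 = 586, valid modulo lcm(140, 11) = 1540: x ≡ 586 (mod 1540).
  Combine with x ≡ 2 (mod 13); new modulus lcm = 20020.
    Write x = 586 + 1540·t and substitute into x ≡ 2 (mod 13): 1540·t ≡ 2 − 586 = -584 (mod 13).
    Reduce coefficients mod 13: 6·t ≡ 1 (mod 13).
    The inverse of 6 mod 13 is 11 (since 6·11 = 66 = 5·13 + 1), so t ≡ 11·1 = 11 ≡ 11 (mod 13).
    Then x = 586 + 1540·11 = 17526, valid modulo lcm(1540, 13) = 20020: x ≡ 17526 (mod 20020).
Verify against each original: 17526 mod 5 = 1, 17526 mod 7 = 5, 17526 mod 4 = 2, 17526 mod 11 = 3, 17526 mod 13 = 2.

x ≡ 17526 (mod 20020).


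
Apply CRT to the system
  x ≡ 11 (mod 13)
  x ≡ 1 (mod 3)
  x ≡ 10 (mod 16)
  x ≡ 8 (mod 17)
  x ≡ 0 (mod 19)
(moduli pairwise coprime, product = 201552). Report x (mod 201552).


Product of moduli M = 13 · 3 · 16 · 17 · 19 = 201552.
Merge one congruence at a time:
  Start: x ≡ 11 (mod 13).
  Combine with x ≡ 1 (mod 3); new modulus lcm = 39.
    Write x = 11 + 13·t and substitute into x ≡ 1 (mod 3): 13·t ≡ 1 − 11 = -10 (mod 3).
    Reduce coefficients mod 3: 1·t ≡ 2 (mod 3).
    So t ≡ 2 (mod 3).
    Then x = 11 + 13·2 = 37, valid modulo lcm(13, 3) = 39: x ≡ 37 (mod 39).
  Combine with x ≡ 10 (mod 16); new modulus lcm = 624.
    Write x = 37 + 39·t and substitute into x ≡ 10 (mod 16): 39·t ≡ 10 − 37 = -27 (mod 16).
    Reduce coefficients mod 16: 7·t ≡ 5 (mod 16).
    The inverse of 7 mod 16 is 7 (since 7·7 = 49 = 3·16 + 1), so t ≡ 7·5 = 35 ≡ 3 (mod 16).
    Then x = 37 + 39·3 = 154, valid modulo lcm(39, 16) = 624: x ≡ 154 (mod 624).
  Combine with x ≡ 8 (mod 17); new modulus lcm = 10608.
    Write x = 154 + 624·t and substitute into x ≡ 8 (mod 17): 624·t ≡ 8 − 154 = -146 (mod 17).
    Reduce coefficients mod 17: 12·t ≡ 7 (mod 17).
    The inverse of 12 mod 17 is 10 (since 12·10 = 120 = 7·17 + 1), so t ≡ 10·7 = 70 ≡ 2 (mod 17).
    Then x = 154 + 624·2 = 1402, valid modulo lcm(624, 17) = 10608: x ≡ 1402 (mod 10608).
  Combine with x ≡ 0 (mod 19); new modulus lcm = 201552.
    Write x = 1402 + 10608·t and substitute into x ≡ 0 (mod 19): 10608·t ≡ 0 − 1402 = -1402 (mod 19).
    Reduce coefficients mod 19: 6·t ≡ 4 (mod 19).
    The inverse of 6 mod 19 is 16 (since 6·16 = 96 = 5·19 + 1), so t ≡ 16·4 = 64 ≡ 7 (mod 19).
    Then x = 1402 + 10608·7 = 75658, valid modulo lcm(10608, 19) = 201552: x ≡ 75658 (mod 201552).
Verify against each original: 75658 mod 13 = 11, 75658 mod 3 = 1, 75658 mod 16 = 10, 75658 mod 17 = 8, 75658 mod 19 = 0.

x ≡ 75658 (mod 201552).


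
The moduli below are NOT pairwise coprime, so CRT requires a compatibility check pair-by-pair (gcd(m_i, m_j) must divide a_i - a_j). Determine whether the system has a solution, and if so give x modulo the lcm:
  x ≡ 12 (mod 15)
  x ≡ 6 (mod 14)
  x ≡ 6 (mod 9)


Moduli 15, 14, 9 are not pairwise coprime, so CRT works modulo lcm(m_i) when all pairwise compatibility conditions hold.
Pairwise compatibility: gcd(m_i, m_j) must divide a_i - a_j for every pair.
Merge one congruence at a time:
  Start: x ≡ 12 (mod 15).
  Combine with x ≡ 6 (mod 14): gcd(15, 14) = 1; 6 - 12 = -6, which IS divisible by 1, so compatible.
    Write x = 12 + 15·t and substitute into x ≡ 6 (mod 14): 15·t ≡ 6 − 12 = -6 (mod 14).
    Reduce coefficients mod 14: 1·t ≡ 8 (mod 14).
    So t ≡ 8 (mod 14).
    Then x = 12 + 15·8 = 132, valid modulo lcm(15, 14) = 210: x ≡ 132 (mod 210).
  Combine with x ≡ 6 (mod 9): gcd(210, 9) = 3; 6 - 132 = -126, which IS divisible by 3, so compatible.
    Write x = 132 + 210·t and substitute into x ≡ 6 (mod 9): 210·t ≡ 6 − 132 = -126 (mod 9).
    Divide the congruence (and modulus) by g = 3: 70·t ≡ -42 (mod 3).
    Reduce coefficients mod 3: 1·t ≡ 0 (mod 3).
    So t ≡ 0 (mod 3).
    Then x = 132 + 210·0 = 132, valid modulo lcm(210, 9) = 630: x ≡ 132 (mod 630).
Verify: 132 mod 15 = 12, 132 mod 14 = 6, 132 mod 9 = 6.

x ≡ 132 (mod 630).


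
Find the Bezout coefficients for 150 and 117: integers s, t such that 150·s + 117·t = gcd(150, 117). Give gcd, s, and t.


Euclidean algorithm on (150, 117) — divide until remainder is 0:
  150 = 1 · 117 + 33
  117 = 3 · 33 + 18
  33 = 1 · 18 + 15
  18 = 1 · 15 + 3
  15 = 5 · 3 + 0
gcd(150, 117) = 3.
Track Bezout coefficients alongside the remainders: start with r₀ = 150 = a·1 + b·0 (s = 1, t = 0) and r₁ = 117 = a·0 + b·1 (s = 0, t = 1); each new remainder r_{k+1} = r_{k-1} − q_k·r_k inherits s_{k+1} = s_{k-1} − q_k·s_k, t_{k+1} = t_{k-1} − q_k·t_k, so r_k = a·s_k + b·t_k at every step:
  q = 1: r = 33, s = 1 − 1·0 = 1, t = 0 − 1·1 = -1  (check: 150·1 + 117·(-1) = 33)
  q = 3: r = 18, s = 0 − 3·1 = -3, t = 1 − 3·(-1) = 4  (check: 150·(-3) + 117·4 = 18)
  q = 1: r = 15, s = 1 − 1·(-3) = 4, t = -1 − 1·4 = -5  (check: 150·4 + 117·(-5) = 15)
  q = 1: r = 3, s = -3 − 1·4 = -7, t = 4 − 1·(-5) = 9  (check: 150·(-7) + 117·9 = 3)
The row with r = 3 (the gcd) gives the Bezout coefficients s = -7, t = 9.
Result: 150 · (-7) + 117 · (9) = 3.

gcd(150, 117) = 3; s = -7, t = 9 (check: 150·(-7) + 117·9 = 3).


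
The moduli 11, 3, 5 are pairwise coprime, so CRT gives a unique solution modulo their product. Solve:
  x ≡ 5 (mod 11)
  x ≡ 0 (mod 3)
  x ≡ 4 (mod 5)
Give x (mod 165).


Moduli 11, 3, 5 are pairwise coprime; by CRT there is a unique solution modulo M = 11 · 3 · 5 = 165.
Solve pairwise, accumulating the modulus:
  Start with x ≡ 5 (mod 11).
  Combine with x ≡ 0 (mod 3): since gcd(11, 3) = 1, we get a unique residue mod 33.
    Write x = 5 + 11·t and substitute into x ≡ 0 (mod 3): 11·t ≡ 0 − 5 = -5 (mod 3).
    Reduce coefficients mod 3: 2·t ≡ 1 (mod 3).
    The inverse of 2 mod 3 is 2 (since 2·2 = 4 = 1·3 + 1), so t ≡ 2·1 = 2 ≡ 2 (mod 3).
    Then x = 5 + 11·2 = 27, valid modulo lcm(11, 3) = 33: x ≡ 27 (mod 33).
  Combine with x ≡ 4 (mod 5): since gcd(33, 5) = 1, we get a unique residue mod 165.
    Write x = 27 + 33·t and substitute into x ≡ 4 (mod 5): 33·t ≡ 4 − 27 = -23 (mod 5).
    Reduce coefficients mod 5: 3·t ≡ 2 (mod 5).
    The inverse of 3 mod 5 is 2 (since 3·2 = 6 = 1·5 + 1), so t ≡ 2·2 = 4 ≡ 4 (mod 5).
    Then x = 27 + 33·4 = 159, valid modulo lcm(33, 5) = 165: x ≡ 159 (mod 165).
Verify: 159 mod 11 = 5 ✓, 159 mod 3 = 0 ✓, 159 mod 5 = 4 ✓.

x ≡ 159 (mod 165).


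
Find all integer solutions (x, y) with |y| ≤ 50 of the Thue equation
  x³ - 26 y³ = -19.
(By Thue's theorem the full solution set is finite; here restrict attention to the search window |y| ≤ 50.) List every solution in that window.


The equation is x³ - 26y³ = -19. For fixed y, x³ = 26·y³ − 19, so a solution requires the RHS to be a perfect cube.
Strategy: iterate y from -50 to 50, compute RHS = 26·y³ − 19, and check whether it is a (positive or negative) perfect cube.
Check small values of y:
  y = 0: RHS = -19 is not a perfect cube.
  y = 1: RHS = 7 is not a perfect cube.
  y = -1: RHS = -45 is not a perfect cube.
  y = 2: RHS = 189 is not a perfect cube.
  y = -2: RHS = -227 is not a perfect cube.
  y = 3: RHS = 683 is not a perfect cube.
  y = -3: RHS = -721 is not a perfect cube.
Continuing the search up to |y| = 50 finds no solutions either.
No (x, y) in the scanned range satisfies the equation.

No integer solutions with |y| ≤ 50.


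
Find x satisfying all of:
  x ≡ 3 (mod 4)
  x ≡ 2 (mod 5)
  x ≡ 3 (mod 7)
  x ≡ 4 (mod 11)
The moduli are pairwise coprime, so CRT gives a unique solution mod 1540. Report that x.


Product of moduli M = 4 · 5 · 7 · 11 = 1540.
Merge one congruence at a time:
  Start: x ≡ 3 (mod 4).
  Combine with x ≡ 2 (mod 5); new modulus lcm = 20.
    Write x = 3 + 4·t and substitute into x ≡ 2 (mod 5): 4·t ≡ 2 − 3 = -1 (mod 5).
    Reduce coefficients mod 5: 4·t ≡ 4 (mod 5).
    The inverse of 4 mod 5 is 4 (since 4·4 = 16 = 3·5 + 1), so t ≡ 4·4 = 16 ≡ 1 (mod 5).
    Then x = 3 + 4·1 = 7, valid modulo lcm(4, 5) = 20: x ≡ 7 (mod 20).
  Combine with x ≡ 3 (mod 7); new modulus lcm = 140.
    Write x = 7 + 20·t and substitute into x ≡ 3 (mod 7): 20·t ≡ 3 − 7 = -4 (mod 7).
    Reduce coefficients mod 7: 6·t ≡ 3 (mod 7).
    The inverse of 6 mod 7 is 6 (since 6·6 = 36 = 5·7 + 1), so t ≡ 6·3 = 18 ≡ 4 (mod 7).
    Then x = 7 + 20·4 = 87, valid modulo lcm(20, 7) = 140: x ≡ 87 (mod 140).
  Combine with x ≡ 4 (mod 11); new modulus lcm = 1540.
    Write x = 87 + 140·t and substitute into x ≡ 4 (mod 11): 140·t ≡ 4 − 87 = -83 (mod 11).
    Reduce coefficients mod 11: 8·t ≡ 5 (mod 11).
    The inverse of 8 mod 11 is 7 (since 8·7 = 56 = 5·11 + 1), so t ≡ 7·5 = 35 ≡ 2 (mod 11).
    Then x = 87 + 140·2 = 367, valid modulo lcm(140, 11) = 1540: x ≡ 367 (mod 1540).
Verify against each original: 367 mod 4 = 3, 367 mod 5 = 2, 367 mod 7 = 3, 367 mod 11 = 4.

x ≡ 367 (mod 1540).


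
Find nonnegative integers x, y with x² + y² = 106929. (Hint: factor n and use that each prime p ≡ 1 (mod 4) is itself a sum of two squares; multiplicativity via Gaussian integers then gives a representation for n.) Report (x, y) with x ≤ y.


Step 1: Factor n = 106929 = 3^2 · 109^2.
Step 2: Check the mod-4 condition on each prime factor: 3 ≡ 3 (mod 4), exponent 2 (must be even); 109 ≡ 1 (mod 4), exponent 2.
All primes ≡ 3 (mod 4) appear to even exponent (or don't appear), so by the two-squares theorem n IS expressible as a sum of two squares.
Step 3: Build a representation. Group n = k² · m with k = 3 and m = 109 · 109 = 11881 (a product of primes ≡ 1 (mod 4)); a representation of m scales to one of n via (k·x)² + (k·y)² = k²(x² + y²). Each prime p ≡ 1 (mod 4) is itself a sum of two squares; find a² by testing p − a² for a perfect square:
  109: 109 − 1² = 108, 109 − 2² = 105, 109 − 3² = 100 = 10² ⇒ 109 = 3² + 10².
  Combine using the Brahmagupta–Fibonacci identity (a² + b²)(c² + d²) = (ac − bd)² + (ad + bc)² = (ac + bd)² + (ad − bc)²:
  109 · 109 = 11881: from (3² + 10²)(3² + 10²), take (3·3 − 10·10, 3·10 + 10·3) = (9 − 100, 30 + 30) = (-91, 60); dropping signs (only squares matter) gives (91, 60); check 91² + 60² = 8281 + 3600 = 11881 ✓.
  Scale by k = 3: (3·91, 3·60) = (273, 180).
Step 4: Order so x ≤ y and verify: 180² + 273² = 32400 + 74529 = 106929 = n. ✓

n = 106929 = 180² + 273² (one valid representation with x ≤ y).


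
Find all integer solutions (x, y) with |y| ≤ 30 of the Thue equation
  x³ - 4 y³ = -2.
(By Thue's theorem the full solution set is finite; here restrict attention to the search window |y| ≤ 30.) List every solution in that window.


The equation is x³ - 4y³ = -2. For fixed y, x³ = 4·y³ − 2, so a solution requires the RHS to be a perfect cube.
Strategy: iterate y from -30 to 30, compute RHS = 4·y³ − 2, and check whether it is a (positive or negative) perfect cube.
Check small values of y:
  y = 0: RHS = -2 is not a perfect cube.
  y = 1: RHS = 2 is not a perfect cube.
  y = -1: RHS = -6 is not a perfect cube.
  y = 2: RHS = 30 is not a perfect cube.
  y = -2: RHS = -34 is not a perfect cube.
  y = 3: RHS = 106 is not a perfect cube.
  y = -3: RHS = -110 is not a perfect cube.
Continuing the search up to |y| = 30 finds no solutions either.
No (x, y) in the scanned range satisfies the equation.

No integer solutions with |y| ≤ 30.


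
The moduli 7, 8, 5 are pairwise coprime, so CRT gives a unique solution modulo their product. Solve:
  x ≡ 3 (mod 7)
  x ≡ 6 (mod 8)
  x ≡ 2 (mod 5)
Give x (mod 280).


Moduli 7, 8, 5 are pairwise coprime; by CRT there is a unique solution modulo M = 7 · 8 · 5 = 280.
Solve pairwise, accumulating the modulus:
  Start with x ≡ 3 (mod 7).
  Combine with x ≡ 6 (mod 8): since gcd(7, 8) = 1, we get a unique residue mod 56.
    Write x = 3 + 7·t and substitute into x ≡ 6 (mod 8): 7·t ≡ 6 − 3 = 3 (mod 8).
    The inverse of 7 mod 8 is 7 (since 7·7 = 49 = 6·8 + 1), so t ≡ 7·3 = 21 ≡ 5 (mod 8).
    Then x = 3 + 7·5 = 38, valid modulo lcm(7, 8) = 56: x ≡ 38 (mod 56).
  Combine with x ≡ 2 (mod 5): since gcd(56, 5) = 1, we get a unique residue mod 280.
    Write x = 38 + 56·t and substitute into x ≡ 2 (mod 5): 56·t ≡ 2 − 38 = -36 (mod 5).
    Reduce coefficients mod 5: 1·t ≡ 4 (mod 5).
    So t ≡ 4 (mod 5).
    Then x = 38 + 56·4 = 262, valid modulo lcm(56, 5) = 280: x ≡ 262 (mod 280).
Verify: 262 mod 7 = 3 ✓, 262 mod 8 = 6 ✓, 262 mod 5 = 2 ✓.

x ≡ 262 (mod 280).


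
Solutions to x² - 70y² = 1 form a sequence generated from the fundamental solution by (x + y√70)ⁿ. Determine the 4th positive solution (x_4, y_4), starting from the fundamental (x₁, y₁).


Step 1: Find the fundamental solution (x₁, y₁) of x² - 70y² = 1.
  Expand √70 as a continued fraction. a₀ = ⌊√70⌋ = 8; iterate m_{k+1} = d_k·a_k − m_k, d_{k+1} = (70 − m_{k+1}²)/d_k, a_{k+1} = ⌊(a₀ + m_{k+1})/d_{k+1}⌋ (starting m₀ = 0, d₀ = 1), with convergents p_k = a_k·p_{k-1} + p_{k-2}, q_k = a_k·q_{k-1} + q_{k-2} (p₋₁ = 1, q₋₁ = 0):
  k = 0: a₀ = 8; p₀/q₀ = 8/1; p₀² − 70·q₀² = 64 − 70 = -6.
  k = 1: m = 8, d = 6, a = ⌊(8 + 8)/6⌋ = 2; p/q = (2·8 + 1)/(2·1 + 0) = 17/2; p² − 70·q² = 289 − 280 = 9.
  k = 2: m = 4, d = 9, a = ⌊(8 + 4)/9⌋ = 1; p/q = (1·17 + 8)/(1·2 + 1) = 25/3; p² − 70·q² = 625 − 630 = -5.
  k = 3: m = 5, d = 5, a = ⌊(8 + 5)/5⌋ = 2; p/q = (2·25 + 17)/(2·3 + 2) = 67/8; p² − 70·q² = 4489 − 4480 = 9.
  k = 4: m = 5, d = 9, a = ⌊(8 + 5)/9⌋ = 1; p/q = (1·67 + 25)/(1·8 + 3) = 92/11; p² − 70·q² = 8464 − 8470 = -6.
  k = 5: m = 4, d = 6, a = ⌊(8 + 4)/6⌋ = 2; p/q = (2·92 + 67)/(2·11 + 8) = 251/30; p² − 70·q² = 63001 − 63000 = 1.
  The first convergent with p² − 70·q² = 1 gives the fundamental solution (x₁, y₁) = (251, 30).
Step 2: Apply the recurrence (x_{n+1}, y_{n+1}) = (x₁x_n + 70y₁y_n, x₁y_n + y₁x_n) repeatedly.
  From (x_1, y_1) = (251, 30): x_2 = 251·251 + 70·30·30 = 126001; y_2 = 251·30 + 30·251 = 15060.
  From (x_2, y_2) = (126001, 15060): x_3 = 251·126001 + 70·30·15060 = 63252251; y_3 = 251·15060 + 30·126001 = 7560090.
  From (x_3, y_3) = (63252251, 7560090): x_4 = 251·63252251 + 70·30·7560090 = 31752504001; y_4 = 251·7560090 + 30·63252251 = 3795150120.
Step 3: Verify x_4² - 70·y_4² = 1008221510333521008001 - 1008221510333521008000 = 1 (should be 1). ✓

(x_1, y_1) = (251, 30); (x_4, y_4) = (31752504001, 3795150120).


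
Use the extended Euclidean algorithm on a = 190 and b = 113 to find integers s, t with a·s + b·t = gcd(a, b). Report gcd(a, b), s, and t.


Euclidean algorithm on (190, 113) — divide until remainder is 0:
  190 = 1 · 113 + 77
  113 = 1 · 77 + 36
  77 = 2 · 36 + 5
  36 = 7 · 5 + 1
  5 = 5 · 1 + 0
gcd(190, 113) = 1.
Track Bezout coefficients alongside the remainders: start with r₀ = 190 = a·1 + b·0 (s = 1, t = 0) and r₁ = 113 = a·0 + b·1 (s = 0, t = 1); each new remainder r_{k+1} = r_{k-1} − q_k·r_k inherits s_{k+1} = s_{k-1} − q_k·s_k, t_{k+1} = t_{k-1} − q_k·t_k, so r_k = a·s_k + b·t_k at every step:
  q = 1: r = 77, s = 1 − 1·0 = 1, t = 0 − 1·1 = -1  (check: 190·1 + 113·(-1) = 77)
  q = 1: r = 36, s = 0 − 1·1 = -1, t = 1 − 1·(-1) = 2  (check: 190·(-1) + 113·2 = 36)
  q = 2: r = 5, s = 1 − 2·(-1) = 3, t = -1 − 2·2 = -5  (check: 190·3 + 113·(-5) = 5)
  q = 7: r = 1, s = -1 − 7·3 = -22, t = 2 − 7·(-5) = 37  (check: 190·(-22) + 113·37 = 1)
The row with r = 1 (the gcd) gives the Bezout coefficients s = -22, t = 37.
Result: 190 · (-22) + 113 · (37) = 1.

gcd(190, 113) = 1; s = -22, t = 37 (check: 190·(-22) + 113·37 = 1).


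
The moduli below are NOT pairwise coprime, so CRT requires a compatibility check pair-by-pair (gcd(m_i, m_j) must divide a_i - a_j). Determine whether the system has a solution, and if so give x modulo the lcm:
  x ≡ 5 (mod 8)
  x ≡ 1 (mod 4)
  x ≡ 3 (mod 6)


Moduli 8, 4, 6 are not pairwise coprime, so CRT works modulo lcm(m_i) when all pairwise compatibility conditions hold.
Pairwise compatibility: gcd(m_i, m_j) must divide a_i - a_j for every pair.
Merge one congruence at a time:
  Start: x ≡ 5 (mod 8).
  Combine with x ≡ 1 (mod 4): gcd(8, 4) = 4; 1 - 5 = -4, which IS divisible by 4, so compatible.
    Write x = 5 + 8·t and substitute into x ≡ 1 (mod 4): 8·t ≡ 1 − 5 = -4 (mod 4).
    Divide the congruence (and modulus) by g = 4: 2·t ≡ -1 (mod 1).
    Modulo 1 every t works; take t = 0.
    Then x = 5 + 8·0 = 5, valid modulo lcm(8, 4) = 8: x ≡ 5 (mod 8).
  Combine with x ≡ 3 (mod 6): gcd(8, 6) = 2; 3 - 5 = -2, which IS divisible by 2, so compatible.
    Write x = 5 + 8·t and substitute into x ≡ 3 (mod 6): 8·t ≡ 3 − 5 = -2 (mod 6).
    Divide the congruence (and modulus) by g = 2: 4·t ≡ -1 (mod 3).
    Reduce coefficients mod 3: 1·t ≡ 2 (mod 3).
    So t ≡ 2 (mod 3).
    Then x = 5 + 8·2 = 21, valid modulo lcm(8, 6) = 24: x ≡ 21 (mod 24).
Verify: 21 mod 8 = 5, 21 mod 4 = 1, 21 mod 6 = 3.

x ≡ 21 (mod 24).


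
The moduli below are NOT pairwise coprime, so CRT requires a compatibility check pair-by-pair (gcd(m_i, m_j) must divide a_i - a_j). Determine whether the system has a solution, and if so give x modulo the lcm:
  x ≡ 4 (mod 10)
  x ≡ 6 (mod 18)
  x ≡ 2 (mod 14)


Moduli 10, 18, 14 are not pairwise coprime, so CRT works modulo lcm(m_i) when all pairwise compatibility conditions hold.
Pairwise compatibility: gcd(m_i, m_j) must divide a_i - a_j for every pair.
Merge one congruence at a time:
  Start: x ≡ 4 (mod 10).
  Combine with x ≡ 6 (mod 18): gcd(10, 18) = 2; 6 - 4 = 2, which IS divisible by 2, so compatible.
    Write x = 4 + 10·t and substitute into x ≡ 6 (mod 18): 10·t ≡ 6 − 4 = 2 (mod 18).
    Divide the congruence (and modulus) by g = 2: 5·t ≡ 1 (mod 9).
    The inverse of 5 mod 9 is 2 (since 5·2 = 10 = 1·9 + 1), so t ≡ 2·1 = 2 ≡ 2 (mod 9).
    Then x = 4 + 10·2 = 24, valid modulo lcm(10, 18) = 90: x ≡ 24 (mod 90).
  Combine with x ≡ 2 (mod 14): gcd(90, 14) = 2; 2 - 24 = -22, which IS divisible by 2, so compatible.
    Write x = 24 + 90·t and substitute into x ≡ 2 (mod 14): 90·t ≡ 2 − 24 = -22 (mod 14).
    Divide the congruence (and modulus) by g = 2: 45·t ≡ -11 (mod 7).
    Reduce coefficients mod 7: 3·t ≡ 3 (mod 7).
    The inverse of 3 mod 7 is 5 (since 3·5 = 15 = 2·7 + 1), so t ≡ 5·3 = 15 ≡ 1 (mod 7).
    Then x = 24 + 90·1 = 114, valid modulo lcm(90, 14) = 630: x ≡ 114 (mod 630).
Verify: 114 mod 10 = 4, 114 mod 18 = 6, 114 mod 14 = 2.

x ≡ 114 (mod 630).


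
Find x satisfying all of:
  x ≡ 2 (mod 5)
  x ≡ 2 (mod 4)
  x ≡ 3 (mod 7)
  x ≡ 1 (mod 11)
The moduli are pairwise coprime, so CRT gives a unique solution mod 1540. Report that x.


Product of moduli M = 5 · 4 · 7 · 11 = 1540.
Merge one congruence at a time:
  Start: x ≡ 2 (mod 5).
  Combine with x ≡ 2 (mod 4); new modulus lcm = 20.
    Write x = 2 + 5·t and substitute into x ≡ 2 (mod 4): 5·t ≡ 2 − 2 = 0 (mod 4).
    Reduce coefficients mod 4: 1·t ≡ 0 (mod 4).
    So t ≡ 0 (mod 4).
    Then x = 2 + 5·0 = 2, valid modulo lcm(5, 4) = 20: x ≡ 2 (mod 20).
  Combine with x ≡ 3 (mod 7); new modulus lcm = 140.
    Write x = 2 + 20·t and substitute into x ≡ 3 (mod 7): 20·t ≡ 3 − 2 = 1 (mod 7).
    Reduce coefficients mod 7: 6·t ≡ 1 (mod 7).
    The inverse of 6 mod 7 is 6 (since 6·6 = 36 = 5·7 + 1), so t ≡ 6·1 = 6 ≡ 6 (mod 7).
    Then x = 2 + 20·6 = 122, valid modulo lcm(20, 7) = 140: x ≡ 122 (mod 140).
  Combine with x ≡ 1 (mod 11); new modulus lcm = 1540.
    Write x = 122 + 140·t and substitute into x ≡ 1 (mod 11): 140·t ≡ 1 − 122 = -121 (mod 11).
    Reduce coefficients mod 11: 8·t ≡ 0 (mod 11).
    The inverse of 8 mod 11 is 7 (since 8·7 = 56 = 5·11 + 1), so t ≡ 7·0 = 0 ≡ 0 (mod 11).
    Then x = 122 + 140·0 = 122, valid modulo lcm(140, 11) = 1540: x ≡ 122 (mod 1540).
Verify against each original: 122 mod 5 = 2, 122 mod 4 = 2, 122 mod 7 = 3, 122 mod 11 = 1.

x ≡ 122 (mod 1540).


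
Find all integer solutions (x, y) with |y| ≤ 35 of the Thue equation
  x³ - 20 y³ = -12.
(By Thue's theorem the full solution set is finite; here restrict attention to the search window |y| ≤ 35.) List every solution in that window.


The equation is x³ - 20y³ = -12. For fixed y, x³ = 20·y³ − 12, so a solution requires the RHS to be a perfect cube.
Strategy: iterate y from -35 to 35, compute RHS = 20·y³ − 12, and check whether it is a (positive or negative) perfect cube.
Check small values of y:
  y = 0: RHS = -12 is not a perfect cube.
  y = 1: RHS = 8 = (2)³ ⇒ x = 2 works.
  y = -1: RHS = -32 is not a perfect cube.
  y = 2: RHS = 148 is not a perfect cube.
  y = -2: RHS = -172 is not a perfect cube.
  y = 3: RHS = 528 is not a perfect cube.
  y = -3: RHS = -552 is not a perfect cube.
Continuing the search up to |y| = 35 finds no further solutions beyond those listed.
Collected solutions: (2, 1).

Solutions (with |y| ≤ 35): (2, 1).


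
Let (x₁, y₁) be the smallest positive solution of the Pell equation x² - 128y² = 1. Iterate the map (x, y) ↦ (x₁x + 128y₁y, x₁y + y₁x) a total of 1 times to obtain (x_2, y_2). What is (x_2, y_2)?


Step 1: Find the fundamental solution (x₁, y₁) of x² - 128y² = 1.
  Expand √128 as a continued fraction. a₀ = ⌊√128⌋ = 11; iterate m_{k+1} = d_k·a_k − m_k, d_{k+1} = (128 − m_{k+1}²)/d_k, a_{k+1} = ⌊(a₀ + m_{k+1})/d_{k+1}⌋ (starting m₀ = 0, d₀ = 1), with convergents p_k = a_k·p_{k-1} + p_{k-2}, q_k = a_k·q_{k-1} + q_{k-2} (p₋₁ = 1, q₋₁ = 0):
  k = 0: a₀ = 11; p₀/q₀ = 11/1; p₀² − 128·q₀² = 121 − 128 = -7.
  k = 1: m = 11, d = 7, a = ⌊(11 + 11)/7⌋ = 3; p/q = (3·11 + 1)/(3·1 + 0) = 34/3; p² − 128·q² = 1156 − 1152 = 4.
  k = 2: m = 10, d = 4, a = ⌊(11 + 10)/4⌋ = 5; p/q = (5·34 + 11)/(5·3 + 1) = 181/16; p² − 128·q² = 32761 − 32768 = -7.
  k = 3: m = 10, d = 7, a = ⌊(11 + 10)/7⌋ = 3; p/q = (3·181 + 34)/(3·16 + 3) = 577/51; p² − 128·q² = 332929 − 332928 = 1.
  The first convergent with p² − 128·q² = 1 gives the fundamental solution (x₁, y₁) = (577, 51).
Step 2: Apply the recurrence (x_{n+1}, y_{n+1}) = (x₁x_n + 128y₁y_n, x₁y_n + y₁x_n) repeatedly.
  From (x_1, y_1) = (577, 51): x_2 = 577·577 + 128·51·51 = 665857; y_2 = 577·51 + 51·577 = 58854.
Step 3: Verify x_2² - 128·y_2² = 443365544449 - 443365544448 = 1 (should be 1). ✓

(x_1, y_1) = (577, 51); (x_2, y_2) = (665857, 58854).


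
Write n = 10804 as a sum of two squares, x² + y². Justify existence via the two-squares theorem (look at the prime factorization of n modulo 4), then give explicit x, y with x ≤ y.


Step 1: Factor n = 10804 = 2^2 · 37 · 73.
Step 2: Check the mod-4 condition on each prime factor: 2 = 2 (special); 37 ≡ 1 (mod 4), exponent 1; 73 ≡ 1 (mod 4), exponent 1.
All primes ≡ 3 (mod 4) appear to even exponent (or don't appear), so by the two-squares theorem n IS expressible as a sum of two squares.
Step 3: Build a representation. Group n = k² · m with k = 2 and m = 37 · 73 = 2701 (a product of primes ≡ 1 (mod 4)); a representation of m scales to one of n via (k·x)² + (k·y)² = k²(x² + y²). Each prime p ≡ 1 (mod 4) is itself a sum of two squares; find a² by testing p − a² for a perfect square:
  37: 37 − 1² = 36 = 6² ⇒ 37 = 1² + 6².
  73: 73 − 1² = 72, 73 − 2² = 69, 73 − 3² = 64 = 8² ⇒ 73 = 3² + 8².
  Combine using the Brahmagupta–Fibonacci identity (a² + b²)(c² + d²) = (ac − bd)² + (ad + bc)² = (ac + bd)² + (ad − bc)²:
  37 · 73 = 2701: from (1² + 6²)(3² + 8²), take (1·3 − 6·8, 1·8 + 6·3) = (3 − 48, 8 + 18) = (-45, 26); dropping signs (only squares matter) gives (45, 26); check 45² + 26² = 2025 + 676 = 2701 ✓.
  Scale by k = 2: (2·45, 2·26) = (90, 52).
Step 4: Order so x ≤ y and verify: 52² + 90² = 2704 + 8100 = 10804 = n. ✓

n = 10804 = 52² + 90² (one valid representation with x ≤ y).


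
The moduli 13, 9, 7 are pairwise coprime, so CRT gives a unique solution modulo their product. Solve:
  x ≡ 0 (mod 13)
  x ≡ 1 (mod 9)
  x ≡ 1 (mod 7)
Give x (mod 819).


Moduli 13, 9, 7 are pairwise coprime; by CRT there is a unique solution modulo M = 13 · 9 · 7 = 819.
Solve pairwise, accumulating the modulus:
  Start with x ≡ 0 (mod 13).
  Combine with x ≡ 1 (mod 9): since gcd(13, 9) = 1, we get a unique residue mod 117.
    Write x = 0 + 13·t and substitute into x ≡ 1 (mod 9): 13·t ≡ 1 − 0 = 1 (mod 9).
    Reduce coefficients mod 9: 4·t ≡ 1 (mod 9).
    The inverse of 4 mod 9 is 7 (since 4·7 = 28 = 3·9 + 1), so t ≡ 7·1 = 7 ≡ 7 (mod 9).
    Then x = 0 + 13·7 = 91, valid modulo lcm(13, 9) = 117: x ≡ 91 (mod 117).
  Combine with x ≡ 1 (mod 7): since gcd(117, 7) = 1, we get a unique residue mod 819.
    Write x = 91 + 117·t and substitute into x ≡ 1 (mod 7): 117·t ≡ 1 − 91 = -90 (mod 7).
    Reduce coefficients mod 7: 5·t ≡ 1 (mod 7).
    The inverse of 5 mod 7 is 3 (since 5·3 = 15 = 2·7 + 1), so t ≡ 3·1 = 3 ≡ 3 (mod 7).
    Then x = 91 + 117·3 = 442, valid modulo lcm(117, 7) = 819: x ≡ 442 (mod 819).
Verify: 442 mod 13 = 0 ✓, 442 mod 9 = 1 ✓, 442 mod 7 = 1 ✓.

x ≡ 442 (mod 819).
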